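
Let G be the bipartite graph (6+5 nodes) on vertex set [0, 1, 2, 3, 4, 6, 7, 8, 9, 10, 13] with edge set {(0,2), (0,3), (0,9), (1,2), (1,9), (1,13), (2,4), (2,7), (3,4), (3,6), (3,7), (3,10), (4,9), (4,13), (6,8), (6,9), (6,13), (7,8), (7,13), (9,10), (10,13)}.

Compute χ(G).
Clique number ω(G) = 2 (lower bound: χ ≥ ω).
The graph is bipartite (no odd cycle), so 2 colors suffice: χ(G) = 2.
A valid 2-coloring: color 1: [2, 3, 8, 9, 13]; color 2: [0, 1, 4, 6, 7, 10].

χ(G) = 2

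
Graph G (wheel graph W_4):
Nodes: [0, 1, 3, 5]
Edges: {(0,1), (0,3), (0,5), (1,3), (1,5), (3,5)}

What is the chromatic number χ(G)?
χ(G) = 4

Clique number ω(G) = 4 (lower bound: χ ≥ ω).
The clique on [0, 1, 3, 5] has size 4, forcing χ ≥ 4, and the coloring below uses 4 colors, so χ(G) = 4.
A valid 4-coloring: color 1: [5]; color 2: [1]; color 3: [3]; color 4: [0].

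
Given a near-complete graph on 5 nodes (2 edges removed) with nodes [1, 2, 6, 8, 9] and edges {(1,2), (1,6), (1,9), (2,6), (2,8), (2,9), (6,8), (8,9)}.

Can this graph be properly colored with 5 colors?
A valid 5-coloring: color 1: [2]; color 2: [1, 8]; color 3: [6, 9].
(χ(G) = 3 ≤ 5.)

Yes, G is 5-colorable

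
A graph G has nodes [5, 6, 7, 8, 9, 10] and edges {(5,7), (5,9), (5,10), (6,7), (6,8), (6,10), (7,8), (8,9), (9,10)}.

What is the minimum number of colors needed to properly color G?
χ(G) = 3

Clique number ω(G) = 3 (lower bound: χ ≥ ω).
The clique on [6, 7, 8] has size 3, forcing χ ≥ 3, and the coloring below uses 3 colors, so χ(G) = 3.
A valid 3-coloring: color 1: [5, 6]; color 2: [7, 9]; color 3: [8, 10].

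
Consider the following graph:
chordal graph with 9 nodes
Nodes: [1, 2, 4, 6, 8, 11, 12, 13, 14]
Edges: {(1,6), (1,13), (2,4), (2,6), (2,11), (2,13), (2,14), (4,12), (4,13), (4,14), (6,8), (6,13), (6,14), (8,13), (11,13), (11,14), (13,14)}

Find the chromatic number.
χ(G) = 4

Clique number ω(G) = 4 (lower bound: χ ≥ ω).
The clique on [2, 11, 13, 14] has size 4, forcing χ ≥ 4, and the coloring below uses 4 colors, so χ(G) = 4.
A valid 4-coloring: color 1: [12, 13]; color 2: [4, 6, 11]; color 3: [1, 2, 8]; color 4: [14].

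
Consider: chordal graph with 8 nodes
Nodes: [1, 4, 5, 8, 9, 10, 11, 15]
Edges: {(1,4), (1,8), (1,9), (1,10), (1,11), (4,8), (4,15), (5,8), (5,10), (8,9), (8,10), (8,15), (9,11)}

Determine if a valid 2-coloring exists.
The clique on vertices [1, 8, 9] has size 3 > 2, so it alone needs 3 colors.

No, G is not 2-colorable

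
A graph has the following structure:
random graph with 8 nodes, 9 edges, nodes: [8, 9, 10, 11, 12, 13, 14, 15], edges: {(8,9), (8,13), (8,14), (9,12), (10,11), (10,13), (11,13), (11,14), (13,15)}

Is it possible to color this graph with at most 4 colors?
Yes, G is 4-colorable

A valid 4-coloring: color 1: [9, 13, 14]; color 2: [8, 11, 12, 15]; color 3: [10].
(χ(G) = 3 ≤ 4.)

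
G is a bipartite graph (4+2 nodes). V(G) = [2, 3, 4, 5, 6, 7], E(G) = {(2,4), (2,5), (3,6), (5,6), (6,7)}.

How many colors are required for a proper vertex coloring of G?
Clique number ω(G) = 2 (lower bound: χ ≥ ω).
The graph is bipartite (no odd cycle), so 2 colors suffice: χ(G) = 2.
A valid 2-coloring: color 1: [2, 6]; color 2: [3, 4, 5, 7].

χ(G) = 2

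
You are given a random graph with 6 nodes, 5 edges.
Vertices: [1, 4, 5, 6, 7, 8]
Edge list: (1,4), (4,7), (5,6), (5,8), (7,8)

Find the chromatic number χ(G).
Clique number ω(G) = 2 (lower bound: χ ≥ ω).
The graph is bipartite (no odd cycle), so 2 colors suffice: χ(G) = 2.
A valid 2-coloring: color 1: [4, 6, 8]; color 2: [1, 5, 7].

χ(G) = 2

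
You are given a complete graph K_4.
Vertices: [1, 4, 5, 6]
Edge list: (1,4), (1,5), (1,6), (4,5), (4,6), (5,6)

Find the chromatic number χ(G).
χ(G) = 4

Clique number ω(G) = 4 (lower bound: χ ≥ ω).
The clique on [1, 4, 5, 6] has size 4, forcing χ ≥ 4, and the coloring below uses 4 colors, so χ(G) = 4.
A valid 4-coloring: color 1: [4]; color 2: [6]; color 3: [5]; color 4: [1].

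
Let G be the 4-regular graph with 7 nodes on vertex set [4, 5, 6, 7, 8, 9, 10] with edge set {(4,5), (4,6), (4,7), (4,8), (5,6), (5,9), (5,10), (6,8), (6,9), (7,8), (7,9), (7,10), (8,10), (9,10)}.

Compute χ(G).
χ(G) = 4

Clique number ω(G) = 3 (lower bound: χ ≥ ω).
Suppose a proper 3-coloring c exists. The clique [4, 5, 6] takes 3 distinct colors; by symmetry let c(4) = 1, c(5) = 2, c(6) = 3.
- Vertex 8: neighbors [4, 6] already have colors [1, 3] ⇒ c(8) = 2.
- Vertex 7: neighbors [4, 8] already have colors [1, 2] ⇒ c(7) = 3.
- Vertex 9: neighbors [5, 6] already have colors [2, 3] ⇒ c(9) = 1.
- Vertex 10: neighbors [9, 5, 7] already have colors [1, 2, 3] — all 3 colors blocked. Contradiction.
The forced assignments end in a contradiction, so G has no proper 3-coloring (χ ≥ 4).
The coloring below uses 4 colors, so χ(G) = 4.
A valid 4-coloring: color 1: [8, 9]; color 2: [4, 10]; color 3: [6, 7]; color 4: [5].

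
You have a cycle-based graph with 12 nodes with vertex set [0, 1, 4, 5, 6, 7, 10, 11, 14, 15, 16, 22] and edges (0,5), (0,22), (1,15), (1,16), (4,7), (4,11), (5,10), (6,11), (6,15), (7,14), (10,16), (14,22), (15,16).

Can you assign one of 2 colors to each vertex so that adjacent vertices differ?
The clique on vertices [1, 15, 16] has size 3 > 2, so it alone needs 3 colors.

No, G is not 2-colorable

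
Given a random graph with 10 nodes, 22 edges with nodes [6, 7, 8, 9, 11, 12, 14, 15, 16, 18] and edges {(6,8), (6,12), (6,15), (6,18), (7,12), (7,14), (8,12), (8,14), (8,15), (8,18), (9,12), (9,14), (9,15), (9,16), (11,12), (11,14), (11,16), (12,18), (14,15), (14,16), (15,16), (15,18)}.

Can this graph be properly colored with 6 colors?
Yes, G is 6-colorable

A valid 6-coloring: color 1: [12, 15]; color 2: [14, 18]; color 3: [7, 8, 16]; color 4: [6, 9, 11].
(χ(G) = 4 ≤ 6.)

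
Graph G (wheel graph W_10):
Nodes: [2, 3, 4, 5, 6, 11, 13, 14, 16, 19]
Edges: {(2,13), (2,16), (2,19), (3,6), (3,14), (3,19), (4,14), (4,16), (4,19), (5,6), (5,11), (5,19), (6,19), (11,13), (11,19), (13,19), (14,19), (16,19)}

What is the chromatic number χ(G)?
Clique number ω(G) = 3 (lower bound: χ ≥ ω).
Odd cycle [16, 4, 14, 3, 6, 5, 11, 13, 2] needs 3 colors (χ ≥ 3).
Vertex 19 is adjacent to every vertex of [2, 3, 4, 5, 6, 11, 13, 14, 16], which already need 3 colors among themselves, so 19 needs a new color (χ ≥ 4).
The coloring below uses 4 colors, so χ(G) = 4.
A valid 4-coloring: color 1: [19]; color 2: [6, 13, 14, 16]; color 3: [2, 3, 4, 5]; color 4: [11].

χ(G) = 4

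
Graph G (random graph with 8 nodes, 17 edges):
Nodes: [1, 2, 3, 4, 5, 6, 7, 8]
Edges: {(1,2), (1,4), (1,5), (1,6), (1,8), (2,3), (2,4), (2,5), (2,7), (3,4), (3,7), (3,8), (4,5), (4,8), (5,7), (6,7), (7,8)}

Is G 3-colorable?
No, G is not 3-colorable

The clique on vertices [1, 2, 4, 5] has size 4 > 3, so it alone needs 4 colors.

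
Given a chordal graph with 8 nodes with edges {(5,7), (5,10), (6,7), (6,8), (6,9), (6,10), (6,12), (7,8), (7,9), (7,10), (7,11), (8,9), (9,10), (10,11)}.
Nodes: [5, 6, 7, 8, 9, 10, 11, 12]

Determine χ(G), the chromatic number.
Clique number ω(G) = 4 (lower bound: χ ≥ ω).
The clique on [6, 7, 8, 9] has size 4, forcing χ ≥ 4, and the coloring below uses 4 colors, so χ(G) = 4.
A valid 4-coloring: color 1: [7, 12]; color 2: [5, 6, 11]; color 3: [8, 10]; color 4: [9].

χ(G) = 4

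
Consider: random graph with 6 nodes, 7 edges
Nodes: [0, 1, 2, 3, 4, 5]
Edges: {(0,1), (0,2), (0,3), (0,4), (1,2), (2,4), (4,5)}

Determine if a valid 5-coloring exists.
A valid 5-coloring: color 1: [0, 5]; color 2: [1, 3, 4]; color 3: [2].
(χ(G) = 3 ≤ 5.)

Yes, G is 5-colorable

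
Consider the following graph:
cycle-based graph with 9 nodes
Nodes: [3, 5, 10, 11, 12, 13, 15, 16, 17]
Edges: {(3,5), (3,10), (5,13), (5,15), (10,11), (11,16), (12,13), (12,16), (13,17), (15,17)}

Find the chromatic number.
χ(G) = 3

Clique number ω(G) = 2 (lower bound: χ ≥ ω).
Odd cycle [12, 16, 11, 10, 3, 5, 15, 17, 13] needs 3 colors (χ ≥ 3).
The coloring below uses 3 colors, so χ(G) = 3.
A valid 3-coloring: color 1: [10, 13, 15, 16]; color 2: [5, 11, 12, 17]; color 3: [3].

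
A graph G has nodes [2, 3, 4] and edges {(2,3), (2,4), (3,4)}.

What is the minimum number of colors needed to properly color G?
χ(G) = 3

Clique number ω(G) = 3 (lower bound: χ ≥ ω).
The clique on [2, 3, 4] has size 3, forcing χ ≥ 3, and the coloring below uses 3 colors, so χ(G) = 3.
A valid 3-coloring: color 1: [2]; color 2: [3]; color 3: [4].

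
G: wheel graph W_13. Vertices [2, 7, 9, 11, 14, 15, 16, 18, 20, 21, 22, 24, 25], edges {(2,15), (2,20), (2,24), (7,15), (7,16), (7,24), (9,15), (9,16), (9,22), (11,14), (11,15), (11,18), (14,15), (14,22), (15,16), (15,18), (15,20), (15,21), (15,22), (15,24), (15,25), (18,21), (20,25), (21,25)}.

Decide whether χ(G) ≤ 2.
The clique on vertices [2, 15, 24] has size 3 > 2, so it alone needs 3 colors.

No, G is not 2-colorable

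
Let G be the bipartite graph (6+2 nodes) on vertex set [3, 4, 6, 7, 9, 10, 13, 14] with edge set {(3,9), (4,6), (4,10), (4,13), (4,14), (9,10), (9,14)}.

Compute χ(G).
χ(G) = 2

Clique number ω(G) = 2 (lower bound: χ ≥ ω).
The graph is bipartite (no odd cycle), so 2 colors suffice: χ(G) = 2.
A valid 2-coloring: color 1: [4, 7, 9]; color 2: [3, 6, 10, 13, 14].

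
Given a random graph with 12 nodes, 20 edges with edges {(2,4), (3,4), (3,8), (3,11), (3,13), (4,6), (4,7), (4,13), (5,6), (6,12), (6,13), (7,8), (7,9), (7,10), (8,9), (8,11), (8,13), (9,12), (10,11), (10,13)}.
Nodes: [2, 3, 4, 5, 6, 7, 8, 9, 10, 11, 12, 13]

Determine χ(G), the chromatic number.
Clique number ω(G) = 3 (lower bound: χ ≥ ω).
The clique on [3, 4, 13] has size 3, forcing χ ≥ 3, and the coloring below uses 3 colors, so χ(G) = 3.
A valid 3-coloring: color 1: [4, 5, 8, 10, 12]; color 2: [2, 7, 11, 13]; color 3: [3, 6, 9].

χ(G) = 3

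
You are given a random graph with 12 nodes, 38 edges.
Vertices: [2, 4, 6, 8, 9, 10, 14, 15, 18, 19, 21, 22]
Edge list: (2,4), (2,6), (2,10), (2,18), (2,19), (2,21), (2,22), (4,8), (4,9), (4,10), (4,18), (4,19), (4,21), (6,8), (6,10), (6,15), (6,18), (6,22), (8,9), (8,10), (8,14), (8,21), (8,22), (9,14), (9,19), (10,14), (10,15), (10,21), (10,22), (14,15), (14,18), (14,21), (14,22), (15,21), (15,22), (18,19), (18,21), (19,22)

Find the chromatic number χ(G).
χ(G) = 5

Clique number ω(G) = 4 (lower bound: χ ≥ ω).
Suppose a proper 4-coloring c exists. The clique [2, 4, 10, 21] takes 4 distinct colors; by symmetry let c(2) = 1, c(4) = 2, c(10) = 3, c(21) = 4.
- Vertex 8: neighbors [4, 10, 21] already have colors [2, 3, 4] ⇒ c(8) = 1.
- Vertex 14: neighbors [8, 10, 21] already have colors [1, 3, 4] ⇒ c(14) = 2.
- Vertex 22: neighbors [2, 14, 10] already have colors [1, 2, 3] ⇒ c(22) = 4.
- Vertex 6: neighbors [2, 10, 22] already have colors [1, 3, 4] ⇒ c(6) = 2.
- Vertex 19: neighbors [2, 4, 22] already have colors [1, 2, 4] ⇒ c(19) = 3.
- Vertex 18: neighbors [2, 4, 19, 21] already have colors [1, 2, 3, 4] — all 4 colors blocked. Contradiction.
The forced assignments end in a contradiction, so G has no proper 4-coloring (χ ≥ 5).
The coloring below uses 5 colors, so χ(G) = 5.
A valid 5-coloring: color 1: [10, 19]; color 2: [2, 8, 15]; color 3: [9, 21, 22]; color 4: [4, 6, 14]; color 5: [18].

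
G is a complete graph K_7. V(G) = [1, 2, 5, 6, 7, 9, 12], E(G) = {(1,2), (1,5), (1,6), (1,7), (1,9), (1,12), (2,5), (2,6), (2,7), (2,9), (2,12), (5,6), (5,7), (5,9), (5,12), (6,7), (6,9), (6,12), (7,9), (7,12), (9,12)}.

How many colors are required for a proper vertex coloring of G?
χ(G) = 7

Clique number ω(G) = 7 (lower bound: χ ≥ ω).
The clique on [1, 2, 5, 6, 7, 9, 12] has size 7, forcing χ ≥ 7, and the coloring below uses 7 colors, so χ(G) = 7.
A valid 7-coloring: color 1: [2]; color 2: [1]; color 3: [12]; color 4: [7]; color 5: [5]; color 6: [9]; color 7: [6].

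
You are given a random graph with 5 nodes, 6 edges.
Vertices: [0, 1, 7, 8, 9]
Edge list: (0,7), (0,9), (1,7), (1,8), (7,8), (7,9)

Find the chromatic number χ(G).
χ(G) = 3

Clique number ω(G) = 3 (lower bound: χ ≥ ω).
The clique on [0, 7, 9] has size 3, forcing χ ≥ 3, and the coloring below uses 3 colors, so χ(G) = 3.
A valid 3-coloring: color 1: [7]; color 2: [8, 9]; color 3: [0, 1].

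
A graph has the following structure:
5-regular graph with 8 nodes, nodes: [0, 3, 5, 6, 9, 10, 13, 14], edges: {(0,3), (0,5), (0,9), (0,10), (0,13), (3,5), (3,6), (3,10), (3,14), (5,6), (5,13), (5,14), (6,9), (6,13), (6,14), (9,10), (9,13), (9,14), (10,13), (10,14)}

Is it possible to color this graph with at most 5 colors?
A valid 5-coloring: color 1: [13, 14]; color 2: [5, 10]; color 3: [0, 6]; color 4: [3, 9].
(χ(G) = 4 ≤ 5.)

Yes, G is 5-colorable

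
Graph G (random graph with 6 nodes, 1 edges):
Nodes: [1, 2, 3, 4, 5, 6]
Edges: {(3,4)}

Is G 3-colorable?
A valid 3-coloring: color 1: [1, 2, 3, 5, 6]; color 2: [4].
(χ(G) = 2 ≤ 3.)

Yes, G is 3-colorable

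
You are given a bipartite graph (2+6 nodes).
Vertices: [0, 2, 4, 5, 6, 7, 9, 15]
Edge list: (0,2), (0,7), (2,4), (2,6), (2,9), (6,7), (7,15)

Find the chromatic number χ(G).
Clique number ω(G) = 2 (lower bound: χ ≥ ω).
The graph is bipartite (no odd cycle), so 2 colors suffice: χ(G) = 2.
A valid 2-coloring: color 1: [2, 5, 7]; color 2: [0, 4, 6, 9, 15].

χ(G) = 2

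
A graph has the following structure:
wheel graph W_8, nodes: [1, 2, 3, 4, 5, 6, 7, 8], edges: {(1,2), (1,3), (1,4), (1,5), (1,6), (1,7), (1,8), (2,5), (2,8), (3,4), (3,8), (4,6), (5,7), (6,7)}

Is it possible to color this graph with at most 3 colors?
Odd cycle [4, 3, 8, 2, 5, 7, 6] needs 3 colors (χ ≥ 3).
Vertex 1 is adjacent to every vertex of [2, 3, 4, 5, 6, 7, 8], which already need 3 colors among themselves, so 1 needs a new color (χ ≥ 4).
Hence χ(G) ≥ 4 > 3, so no proper 3-coloring exists.

No, G is not 3-colorable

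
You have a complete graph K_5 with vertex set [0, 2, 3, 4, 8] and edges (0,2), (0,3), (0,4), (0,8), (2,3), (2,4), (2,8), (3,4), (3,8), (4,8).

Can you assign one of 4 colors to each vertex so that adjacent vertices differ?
No, G is not 4-colorable

The clique on vertices [0, 2, 3, 4, 8] has size 5 > 4, so it alone needs 5 colors.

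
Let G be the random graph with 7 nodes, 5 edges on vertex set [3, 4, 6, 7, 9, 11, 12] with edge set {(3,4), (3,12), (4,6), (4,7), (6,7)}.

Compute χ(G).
Clique number ω(G) = 3 (lower bound: χ ≥ ω).
The clique on [4, 6, 7] has size 3, forcing χ ≥ 3, and the coloring below uses 3 colors, so χ(G) = 3.
A valid 3-coloring: color 1: [4, 9, 11, 12]; color 2: [3, 6]; color 3: [7].

χ(G) = 3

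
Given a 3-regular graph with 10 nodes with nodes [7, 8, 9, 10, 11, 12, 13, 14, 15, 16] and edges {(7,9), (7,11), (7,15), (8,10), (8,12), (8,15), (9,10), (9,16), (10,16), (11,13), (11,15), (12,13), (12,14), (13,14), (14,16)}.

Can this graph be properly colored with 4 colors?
A valid 4-coloring: color 1: [8, 9, 11, 14]; color 2: [7, 10, 13]; color 3: [12, 15, 16].
(χ(G) = 3 ≤ 4.)

Yes, G is 4-colorable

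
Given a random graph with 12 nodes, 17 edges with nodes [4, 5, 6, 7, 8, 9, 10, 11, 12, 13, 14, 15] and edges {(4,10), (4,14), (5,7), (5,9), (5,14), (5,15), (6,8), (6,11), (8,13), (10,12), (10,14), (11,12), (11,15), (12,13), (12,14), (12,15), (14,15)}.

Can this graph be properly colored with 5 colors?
A valid 5-coloring: color 1: [4, 5, 6, 12]; color 2: [7, 9, 11, 13, 14]; color 3: [8, 10, 15].
(χ(G) = 3 ≤ 5.)

Yes, G is 5-colorable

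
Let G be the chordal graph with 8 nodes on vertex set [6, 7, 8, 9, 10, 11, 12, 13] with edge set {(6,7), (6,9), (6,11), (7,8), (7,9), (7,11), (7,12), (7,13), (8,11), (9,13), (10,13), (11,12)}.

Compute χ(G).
Clique number ω(G) = 3 (lower bound: χ ≥ ω).
The clique on [7, 9, 13] has size 3, forcing χ ≥ 3, and the coloring below uses 3 colors, so χ(G) = 3.
A valid 3-coloring: color 1: [7, 10]; color 2: [9, 11]; color 3: [6, 8, 12, 13].

χ(G) = 3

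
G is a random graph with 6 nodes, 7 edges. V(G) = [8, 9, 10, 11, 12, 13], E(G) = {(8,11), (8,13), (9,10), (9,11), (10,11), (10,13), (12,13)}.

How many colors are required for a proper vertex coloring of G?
Clique number ω(G) = 3 (lower bound: χ ≥ ω).
The clique on [9, 10, 11] has size 3, forcing χ ≥ 3, and the coloring below uses 3 colors, so χ(G) = 3.
A valid 3-coloring: color 1: [8, 10, 12]; color 2: [11, 13]; color 3: [9].

χ(G) = 3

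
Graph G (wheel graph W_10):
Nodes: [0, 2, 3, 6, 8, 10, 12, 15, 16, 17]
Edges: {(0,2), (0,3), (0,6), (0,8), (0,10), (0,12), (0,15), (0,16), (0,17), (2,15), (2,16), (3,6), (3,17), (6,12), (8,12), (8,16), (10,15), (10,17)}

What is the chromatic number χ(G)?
χ(G) = 4

Clique number ω(G) = 3 (lower bound: χ ≥ ω).
Odd cycle [10, 17, 3, 6, 12, 8, 16, 2, 15] needs 3 colors (χ ≥ 3).
Vertex 0 is adjacent to every vertex of [2, 3, 6, 8, 10, 12, 15, 16, 17], which already need 3 colors among themselves, so 0 needs a new color (χ ≥ 4).
The coloring below uses 4 colors, so χ(G) = 4.
A valid 4-coloring: color 1: [0]; color 2: [2, 3, 10, 12]; color 3: [6, 8, 15, 17]; color 4: [16].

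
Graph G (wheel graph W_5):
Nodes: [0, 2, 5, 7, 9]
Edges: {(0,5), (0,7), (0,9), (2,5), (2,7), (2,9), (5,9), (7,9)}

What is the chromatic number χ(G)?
Clique number ω(G) = 3 (lower bound: χ ≥ ω).
The clique on [0, 5, 9] has size 3, forcing χ ≥ 3, and the coloring below uses 3 colors, so χ(G) = 3.
A valid 3-coloring: color 1: [9]; color 2: [0, 2]; color 3: [5, 7].

χ(G) = 3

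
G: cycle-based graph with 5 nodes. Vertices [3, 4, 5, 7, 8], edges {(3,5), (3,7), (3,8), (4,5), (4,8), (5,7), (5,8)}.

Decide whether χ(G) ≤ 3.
Yes, G is 3-colorable

A valid 3-coloring: color 1: [5]; color 2: [7, 8]; color 3: [3, 4].
(χ(G) = 3 ≤ 3.)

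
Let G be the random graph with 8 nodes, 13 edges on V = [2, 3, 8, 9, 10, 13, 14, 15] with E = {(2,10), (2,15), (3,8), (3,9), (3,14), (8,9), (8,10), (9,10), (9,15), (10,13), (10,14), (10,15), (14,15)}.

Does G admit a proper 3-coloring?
Yes, G is 3-colorable

A valid 3-coloring: color 1: [3, 10]; color 2: [2, 9, 13, 14]; color 3: [8, 15].
(χ(G) = 3 ≤ 3.)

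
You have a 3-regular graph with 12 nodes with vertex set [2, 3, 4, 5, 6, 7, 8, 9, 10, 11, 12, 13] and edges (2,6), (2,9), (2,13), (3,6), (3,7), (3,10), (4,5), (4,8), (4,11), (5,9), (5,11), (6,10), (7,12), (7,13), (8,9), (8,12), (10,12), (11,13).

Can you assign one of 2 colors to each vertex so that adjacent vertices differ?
The clique on vertices [3, 6, 10] has size 3 > 2, so it alone needs 3 colors.

No, G is not 2-colorable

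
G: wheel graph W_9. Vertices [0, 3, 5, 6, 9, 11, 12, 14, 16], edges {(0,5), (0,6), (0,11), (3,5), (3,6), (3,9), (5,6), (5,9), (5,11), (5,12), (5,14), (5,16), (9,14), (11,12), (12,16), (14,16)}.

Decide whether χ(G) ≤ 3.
Yes, G is 3-colorable

A valid 3-coloring: color 1: [5]; color 2: [0, 3, 12, 14]; color 3: [6, 9, 11, 16].
(χ(G) = 3 ≤ 3.)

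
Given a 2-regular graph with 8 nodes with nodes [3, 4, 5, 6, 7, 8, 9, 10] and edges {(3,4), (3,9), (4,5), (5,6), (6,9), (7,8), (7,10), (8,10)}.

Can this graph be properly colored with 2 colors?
The clique on vertices [7, 8, 10] has size 3 > 2, so it alone needs 3 colors.

No, G is not 2-colorable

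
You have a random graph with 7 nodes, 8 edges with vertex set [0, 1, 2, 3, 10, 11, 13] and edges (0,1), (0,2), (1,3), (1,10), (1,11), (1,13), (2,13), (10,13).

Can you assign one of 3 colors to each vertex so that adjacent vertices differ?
A valid 3-coloring: color 1: [1, 2]; color 2: [0, 3, 11, 13]; color 3: [10].
(χ(G) = 3 ≤ 3.)

Yes, G is 3-colorable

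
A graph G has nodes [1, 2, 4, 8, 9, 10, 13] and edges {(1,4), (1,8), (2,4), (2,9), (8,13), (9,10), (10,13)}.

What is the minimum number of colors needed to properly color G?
Clique number ω(G) = 2 (lower bound: χ ≥ ω).
Odd cycle [9, 2, 4, 1, 8, 13, 10] needs 3 colors (χ ≥ 3).
The coloring below uses 3 colors, so χ(G) = 3.
A valid 3-coloring: color 1: [1, 2, 13]; color 2: [4, 8, 9]; color 3: [10].

χ(G) = 3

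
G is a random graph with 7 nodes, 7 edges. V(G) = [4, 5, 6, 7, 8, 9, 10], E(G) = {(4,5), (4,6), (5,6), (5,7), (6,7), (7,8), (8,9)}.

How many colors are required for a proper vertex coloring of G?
χ(G) = 3

Clique number ω(G) = 3 (lower bound: χ ≥ ω).
The clique on [4, 5, 6] has size 3, forcing χ ≥ 3, and the coloring below uses 3 colors, so χ(G) = 3.
A valid 3-coloring: color 1: [6, 8, 10]; color 2: [4, 7, 9]; color 3: [5].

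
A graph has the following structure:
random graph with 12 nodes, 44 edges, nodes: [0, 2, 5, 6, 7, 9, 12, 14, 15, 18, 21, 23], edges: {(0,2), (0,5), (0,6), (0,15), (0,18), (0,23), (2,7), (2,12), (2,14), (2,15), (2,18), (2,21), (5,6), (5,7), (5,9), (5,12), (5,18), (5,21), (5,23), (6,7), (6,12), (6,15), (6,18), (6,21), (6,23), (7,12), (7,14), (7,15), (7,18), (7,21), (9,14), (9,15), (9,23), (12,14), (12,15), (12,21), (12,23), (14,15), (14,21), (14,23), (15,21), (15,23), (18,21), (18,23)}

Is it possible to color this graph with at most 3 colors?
No, G is not 3-colorable

The clique on vertices [2, 7, 12, 14, 15, 21] has size 6 > 3, so it alone needs 6 colors.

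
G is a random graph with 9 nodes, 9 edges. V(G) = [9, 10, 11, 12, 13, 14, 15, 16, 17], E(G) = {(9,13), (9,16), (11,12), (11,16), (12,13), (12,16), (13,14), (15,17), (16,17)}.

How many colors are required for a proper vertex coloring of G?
Clique number ω(G) = 3 (lower bound: χ ≥ ω).
The clique on [11, 12, 16] has size 3, forcing χ ≥ 3, and the coloring below uses 3 colors, so χ(G) = 3.
A valid 3-coloring: color 1: [10, 13, 15, 16]; color 2: [9, 12, 14, 17]; color 3: [11].

χ(G) = 3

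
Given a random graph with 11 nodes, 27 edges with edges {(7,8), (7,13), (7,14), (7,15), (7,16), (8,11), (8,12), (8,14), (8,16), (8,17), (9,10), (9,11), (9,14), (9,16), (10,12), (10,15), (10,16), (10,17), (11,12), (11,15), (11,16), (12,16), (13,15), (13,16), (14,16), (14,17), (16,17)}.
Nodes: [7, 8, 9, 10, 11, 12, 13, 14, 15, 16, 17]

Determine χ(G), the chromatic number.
χ(G) = 4

Clique number ω(G) = 4 (lower bound: χ ≥ ω).
The clique on [8, 11, 12, 16] has size 4, forcing χ ≥ 4, and the coloring below uses 4 colors, so χ(G) = 4.
A valid 4-coloring: color 1: [15, 16]; color 2: [8, 9, 13]; color 3: [10, 11, 14]; color 4: [7, 12, 17].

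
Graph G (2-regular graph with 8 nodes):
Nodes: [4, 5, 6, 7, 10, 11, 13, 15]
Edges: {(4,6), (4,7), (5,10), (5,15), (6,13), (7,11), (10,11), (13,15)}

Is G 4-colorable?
Yes, G is 4-colorable

A valid 4-coloring: color 1: [4, 5, 11, 13]; color 2: [6, 7, 10, 15].
(χ(G) = 2 ≤ 4.)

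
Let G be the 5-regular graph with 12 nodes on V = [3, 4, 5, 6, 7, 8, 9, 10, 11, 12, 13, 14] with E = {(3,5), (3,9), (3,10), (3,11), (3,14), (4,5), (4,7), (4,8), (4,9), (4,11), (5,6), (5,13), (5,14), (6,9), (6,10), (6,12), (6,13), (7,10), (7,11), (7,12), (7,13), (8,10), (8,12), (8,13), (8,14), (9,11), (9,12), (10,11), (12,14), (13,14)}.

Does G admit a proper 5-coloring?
Yes, G is 5-colorable

A valid 5-coloring: color 1: [9, 10, 14]; color 2: [3, 4, 12, 13]; color 3: [5, 8, 11]; color 4: [6, 7].
(χ(G) = 4 ≤ 5.)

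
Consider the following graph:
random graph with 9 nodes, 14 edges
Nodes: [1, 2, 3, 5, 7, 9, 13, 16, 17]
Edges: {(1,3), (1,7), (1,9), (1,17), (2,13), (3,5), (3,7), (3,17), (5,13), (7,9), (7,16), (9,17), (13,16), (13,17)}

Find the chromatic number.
χ(G) = 3

Clique number ω(G) = 3 (lower bound: χ ≥ ω).
The clique on [1, 9, 17] has size 3, forcing χ ≥ 3, and the coloring below uses 3 colors, so χ(G) = 3.
A valid 3-coloring: color 1: [2, 5, 7, 17]; color 2: [1, 13]; color 3: [3, 9, 16].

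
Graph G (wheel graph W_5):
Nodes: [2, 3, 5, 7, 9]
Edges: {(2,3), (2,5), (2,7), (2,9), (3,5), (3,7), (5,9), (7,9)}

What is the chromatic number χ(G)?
Clique number ω(G) = 3 (lower bound: χ ≥ ω).
The clique on [2, 5, 9] has size 3, forcing χ ≥ 3, and the coloring below uses 3 colors, so χ(G) = 3.
A valid 3-coloring: color 1: [2]; color 2: [5, 7]; color 3: [3, 9].

χ(G) = 3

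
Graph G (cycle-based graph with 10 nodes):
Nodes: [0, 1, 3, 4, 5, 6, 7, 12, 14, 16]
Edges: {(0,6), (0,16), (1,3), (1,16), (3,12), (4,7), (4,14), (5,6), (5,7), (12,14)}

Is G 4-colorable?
A valid 4-coloring: color 1: [3, 6, 7, 14, 16]; color 2: [0, 1, 4, 5, 12].
(χ(G) = 2 ≤ 4.)

Yes, G is 4-colorable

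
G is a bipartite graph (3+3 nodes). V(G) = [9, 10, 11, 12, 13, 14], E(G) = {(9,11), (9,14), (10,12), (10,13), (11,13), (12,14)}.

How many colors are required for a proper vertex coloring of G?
χ(G) = 2

Clique number ω(G) = 2 (lower bound: χ ≥ ω).
The graph is bipartite (no odd cycle), so 2 colors suffice: χ(G) = 2.
A valid 2-coloring: color 1: [10, 11, 14]; color 2: [9, 12, 13].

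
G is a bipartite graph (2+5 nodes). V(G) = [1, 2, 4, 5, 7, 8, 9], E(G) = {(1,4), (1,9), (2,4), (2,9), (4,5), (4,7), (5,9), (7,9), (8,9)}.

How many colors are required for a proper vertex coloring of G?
χ(G) = 2

Clique number ω(G) = 2 (lower bound: χ ≥ ω).
The graph is bipartite (no odd cycle), so 2 colors suffice: χ(G) = 2.
A valid 2-coloring: color 1: [4, 9]; color 2: [1, 2, 5, 7, 8].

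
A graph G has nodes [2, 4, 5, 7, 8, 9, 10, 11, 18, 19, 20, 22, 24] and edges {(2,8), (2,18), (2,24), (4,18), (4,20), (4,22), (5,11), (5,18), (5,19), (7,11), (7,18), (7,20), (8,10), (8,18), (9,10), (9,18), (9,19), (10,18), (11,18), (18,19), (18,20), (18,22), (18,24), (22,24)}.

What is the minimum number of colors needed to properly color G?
χ(G) = 3

Clique number ω(G) = 3 (lower bound: χ ≥ ω).
The clique on [2, 8, 18] has size 3, forcing χ ≥ 3, and the coloring below uses 3 colors, so χ(G) = 3.
A valid 3-coloring: color 1: [18]; color 2: [4, 5, 7, 8, 9, 24]; color 3: [2, 10, 11, 19, 20, 22].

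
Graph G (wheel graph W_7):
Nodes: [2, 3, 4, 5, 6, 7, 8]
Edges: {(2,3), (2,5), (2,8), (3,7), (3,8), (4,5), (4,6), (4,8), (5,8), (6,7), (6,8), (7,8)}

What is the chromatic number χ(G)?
χ(G) = 3

Clique number ω(G) = 3 (lower bound: χ ≥ ω).
The clique on [2, 3, 8] has size 3, forcing χ ≥ 3, and the coloring below uses 3 colors, so χ(G) = 3.
A valid 3-coloring: color 1: [8]; color 2: [3, 5, 6]; color 3: [2, 4, 7].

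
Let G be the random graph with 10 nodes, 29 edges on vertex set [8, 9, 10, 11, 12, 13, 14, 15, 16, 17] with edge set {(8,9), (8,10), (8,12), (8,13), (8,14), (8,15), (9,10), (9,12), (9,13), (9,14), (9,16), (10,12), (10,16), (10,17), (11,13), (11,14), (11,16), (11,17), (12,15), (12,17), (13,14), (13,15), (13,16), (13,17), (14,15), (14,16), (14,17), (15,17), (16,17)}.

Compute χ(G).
χ(G) = 5

Clique number ω(G) = 5 (lower bound: χ ≥ ω).
The clique on [11, 13, 14, 16, 17] has size 5, forcing χ ≥ 5, and the coloring below uses 5 colors, so χ(G) = 5.
A valid 5-coloring: color 1: [12, 14]; color 2: [10, 13]; color 3: [9, 17]; color 4: [8, 16]; color 5: [11, 15].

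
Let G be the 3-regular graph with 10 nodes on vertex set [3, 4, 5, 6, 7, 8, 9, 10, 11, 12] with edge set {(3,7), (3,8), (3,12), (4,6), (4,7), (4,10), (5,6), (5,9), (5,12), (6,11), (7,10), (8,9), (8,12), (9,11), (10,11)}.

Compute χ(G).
Clique number ω(G) = 3 (lower bound: χ ≥ ω).
The clique on [3, 8, 12] has size 3, forcing χ ≥ 3, and the coloring below uses 3 colors, so χ(G) = 3.
A valid 3-coloring: color 1: [4, 5, 8, 11]; color 2: [6, 7, 9, 12]; color 3: [3, 10].

χ(G) = 3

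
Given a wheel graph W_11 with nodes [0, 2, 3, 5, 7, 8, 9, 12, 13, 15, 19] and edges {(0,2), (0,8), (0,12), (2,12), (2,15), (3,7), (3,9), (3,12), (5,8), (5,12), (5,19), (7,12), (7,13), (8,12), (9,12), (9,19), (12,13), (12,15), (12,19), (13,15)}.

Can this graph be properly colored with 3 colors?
A valid 3-coloring: color 1: [12]; color 2: [2, 3, 8, 13, 19]; color 3: [0, 5, 7, 9, 15].
(χ(G) = 3 ≤ 3.)

Yes, G is 3-colorable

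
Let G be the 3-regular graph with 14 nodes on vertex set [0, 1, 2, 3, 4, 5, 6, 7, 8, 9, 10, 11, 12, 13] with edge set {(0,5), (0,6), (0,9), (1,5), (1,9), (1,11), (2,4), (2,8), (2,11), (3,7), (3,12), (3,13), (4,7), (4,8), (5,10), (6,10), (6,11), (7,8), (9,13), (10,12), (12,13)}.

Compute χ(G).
χ(G) = 3

Clique number ω(G) = 3 (lower bound: χ ≥ ω).
The clique on [2, 4, 8] has size 3, forcing χ ≥ 3, and the coloring below uses 3 colors, so χ(G) = 3.
A valid 3-coloring: color 1: [3, 4, 5, 9, 11]; color 2: [0, 1, 2, 7, 10, 13]; color 3: [6, 8, 12].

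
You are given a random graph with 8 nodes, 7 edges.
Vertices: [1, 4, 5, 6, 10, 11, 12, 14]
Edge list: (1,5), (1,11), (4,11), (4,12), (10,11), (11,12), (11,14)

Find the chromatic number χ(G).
χ(G) = 3

Clique number ω(G) = 3 (lower bound: χ ≥ ω).
The clique on [4, 11, 12] has size 3, forcing χ ≥ 3, and the coloring below uses 3 colors, so χ(G) = 3.
A valid 3-coloring: color 1: [5, 6, 11]; color 2: [1, 10, 12, 14]; color 3: [4].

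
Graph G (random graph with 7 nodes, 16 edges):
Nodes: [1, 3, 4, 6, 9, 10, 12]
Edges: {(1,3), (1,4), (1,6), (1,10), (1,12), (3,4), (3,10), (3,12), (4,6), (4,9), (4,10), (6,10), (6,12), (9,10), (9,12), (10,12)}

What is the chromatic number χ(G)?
Clique number ω(G) = 4 (lower bound: χ ≥ ω).
The clique on [1, 3, 4, 10] has size 4, forcing χ ≥ 4, and the coloring below uses 4 colors, so χ(G) = 4.
A valid 4-coloring: color 1: [10]; color 2: [4, 12]; color 3: [1, 9]; color 4: [3, 6].

χ(G) = 4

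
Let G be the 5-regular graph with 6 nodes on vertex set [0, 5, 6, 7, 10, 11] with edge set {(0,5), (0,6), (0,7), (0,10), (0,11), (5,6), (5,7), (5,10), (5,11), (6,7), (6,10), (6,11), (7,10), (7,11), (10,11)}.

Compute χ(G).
χ(G) = 6

Clique number ω(G) = 6 (lower bound: χ ≥ ω).
The clique on [0, 5, 6, 7, 10, 11] has size 6, forcing χ ≥ 6, and the coloring below uses 6 colors, so χ(G) = 6.
A valid 6-coloring: color 1: [7]; color 2: [6]; color 3: [10]; color 4: [5]; color 5: [11]; color 6: [0].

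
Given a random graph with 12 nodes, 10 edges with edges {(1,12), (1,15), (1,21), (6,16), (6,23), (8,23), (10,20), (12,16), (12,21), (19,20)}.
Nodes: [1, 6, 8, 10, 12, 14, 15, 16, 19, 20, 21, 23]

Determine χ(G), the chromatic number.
χ(G) = 3

Clique number ω(G) = 3 (lower bound: χ ≥ ω).
The clique on [1, 12, 21] has size 3, forcing χ ≥ 3, and the coloring below uses 3 colors, so χ(G) = 3.
A valid 3-coloring: color 1: [6, 8, 12, 14, 15, 20]; color 2: [1, 10, 16, 19, 23]; color 3: [21].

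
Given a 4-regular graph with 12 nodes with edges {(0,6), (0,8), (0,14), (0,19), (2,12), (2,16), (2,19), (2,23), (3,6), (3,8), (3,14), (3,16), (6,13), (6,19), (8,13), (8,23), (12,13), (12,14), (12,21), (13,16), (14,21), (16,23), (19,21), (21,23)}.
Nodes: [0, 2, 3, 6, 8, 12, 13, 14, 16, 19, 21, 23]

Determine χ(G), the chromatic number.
χ(G) = 3

Clique number ω(G) = 3 (lower bound: χ ≥ ω).
The clique on [0, 6, 19] has size 3, forcing χ ≥ 3, and the coloring below uses 3 colors, so χ(G) = 3.
A valid 3-coloring: color 1: [3, 12, 19, 23]; color 2: [6, 8, 14, 16]; color 3: [0, 2, 13, 21].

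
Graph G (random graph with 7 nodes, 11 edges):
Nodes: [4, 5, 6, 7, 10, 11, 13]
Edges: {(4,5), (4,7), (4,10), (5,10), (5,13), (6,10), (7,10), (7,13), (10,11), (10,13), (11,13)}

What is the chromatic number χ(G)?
Clique number ω(G) = 3 (lower bound: χ ≥ ω).
The clique on [4, 5, 10] has size 3, forcing χ ≥ 3, and the coloring below uses 3 colors, so χ(G) = 3.
A valid 3-coloring: color 1: [10]; color 2: [4, 6, 13]; color 3: [5, 7, 11].

χ(G) = 3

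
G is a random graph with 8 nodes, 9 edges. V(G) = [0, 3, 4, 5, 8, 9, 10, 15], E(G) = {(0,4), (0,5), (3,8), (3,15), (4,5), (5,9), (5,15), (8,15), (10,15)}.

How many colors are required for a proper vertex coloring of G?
χ(G) = 3

Clique number ω(G) = 3 (lower bound: χ ≥ ω).
The clique on [3, 8, 15] has size 3, forcing χ ≥ 3, and the coloring below uses 3 colors, so χ(G) = 3.
A valid 3-coloring: color 1: [0, 9, 15]; color 2: [5, 8, 10]; color 3: [3, 4].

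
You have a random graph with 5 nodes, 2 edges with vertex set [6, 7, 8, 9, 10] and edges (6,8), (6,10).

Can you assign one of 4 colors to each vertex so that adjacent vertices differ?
Yes, G is 4-colorable

A valid 4-coloring: color 1: [6, 7, 9]; color 2: [8, 10].
(χ(G) = 2 ≤ 4.)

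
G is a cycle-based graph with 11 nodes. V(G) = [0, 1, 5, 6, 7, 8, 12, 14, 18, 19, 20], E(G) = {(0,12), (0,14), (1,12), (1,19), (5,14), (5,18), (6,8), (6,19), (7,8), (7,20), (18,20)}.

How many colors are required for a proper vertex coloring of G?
Clique number ω(G) = 2 (lower bound: χ ≥ ω).
Odd cycle [6, 19, 1, 12, 0, 14, 5, 18, 20, 7, 8] needs 3 colors (χ ≥ 3).
The coloring below uses 3 colors, so χ(G) = 3.
A valid 3-coloring: color 1: [0, 1, 5, 6, 7]; color 2: [8, 12, 14, 18, 19]; color 3: [20].

χ(G) = 3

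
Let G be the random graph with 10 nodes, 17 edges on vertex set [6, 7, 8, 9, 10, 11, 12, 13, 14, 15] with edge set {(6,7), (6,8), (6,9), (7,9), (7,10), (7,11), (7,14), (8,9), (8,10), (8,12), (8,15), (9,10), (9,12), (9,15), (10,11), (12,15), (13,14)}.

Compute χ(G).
χ(G) = 4

Clique number ω(G) = 4 (lower bound: χ ≥ ω).
The clique on [8, 9, 12, 15] has size 4, forcing χ ≥ 4, and the coloring below uses 4 colors, so χ(G) = 4.
A valid 4-coloring: color 1: [9, 11, 14]; color 2: [7, 8, 13]; color 3: [6, 10, 15]; color 4: [12].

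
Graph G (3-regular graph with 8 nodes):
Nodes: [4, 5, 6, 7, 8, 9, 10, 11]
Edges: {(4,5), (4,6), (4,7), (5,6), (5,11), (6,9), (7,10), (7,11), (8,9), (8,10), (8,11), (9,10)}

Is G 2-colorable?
No, G is not 2-colorable

The clique on vertices [4, 5, 6] has size 3 > 2, so it alone needs 3 colors.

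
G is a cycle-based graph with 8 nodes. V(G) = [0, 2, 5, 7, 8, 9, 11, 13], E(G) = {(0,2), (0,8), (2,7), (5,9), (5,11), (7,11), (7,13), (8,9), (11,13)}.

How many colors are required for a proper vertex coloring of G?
χ(G) = 3

Clique number ω(G) = 3 (lower bound: χ ≥ ω).
The clique on [7, 11, 13] has size 3, forcing χ ≥ 3, and the coloring below uses 3 colors, so χ(G) = 3.
A valid 3-coloring: color 1: [0, 9, 11]; color 2: [5, 7, 8]; color 3: [2, 13].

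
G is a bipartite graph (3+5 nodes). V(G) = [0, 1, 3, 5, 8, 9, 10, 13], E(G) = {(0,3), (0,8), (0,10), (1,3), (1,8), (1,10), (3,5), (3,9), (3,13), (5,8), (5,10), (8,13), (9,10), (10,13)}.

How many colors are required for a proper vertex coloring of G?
Clique number ω(G) = 2 (lower bound: χ ≥ ω).
The graph is bipartite (no odd cycle), so 2 colors suffice: χ(G) = 2.
A valid 2-coloring: color 1: [3, 8, 10]; color 2: [0, 1, 5, 9, 13].

χ(G) = 2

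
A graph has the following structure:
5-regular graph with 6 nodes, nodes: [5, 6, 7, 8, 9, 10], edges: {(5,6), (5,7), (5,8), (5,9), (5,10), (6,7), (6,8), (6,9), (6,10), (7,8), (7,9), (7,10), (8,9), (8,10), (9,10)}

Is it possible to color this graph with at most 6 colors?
A valid 6-coloring: color 1: [9]; color 2: [5]; color 3: [8]; color 4: [6]; color 5: [10]; color 6: [7].
(χ(G) = 6 ≤ 6.)

Yes, G is 6-colorable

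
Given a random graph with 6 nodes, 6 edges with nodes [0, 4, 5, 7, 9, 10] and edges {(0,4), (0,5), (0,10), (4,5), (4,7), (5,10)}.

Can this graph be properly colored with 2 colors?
No, G is not 2-colorable

The clique on vertices [0, 5, 10] has size 3 > 2, so it alone needs 3 colors.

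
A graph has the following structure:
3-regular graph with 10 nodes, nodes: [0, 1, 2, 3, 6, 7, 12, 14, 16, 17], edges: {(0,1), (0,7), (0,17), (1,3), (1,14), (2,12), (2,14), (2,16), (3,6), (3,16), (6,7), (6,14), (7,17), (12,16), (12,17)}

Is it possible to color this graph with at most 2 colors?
No, G is not 2-colorable

The clique on vertices [0, 7, 17] has size 3 > 2, so it alone needs 3 colors.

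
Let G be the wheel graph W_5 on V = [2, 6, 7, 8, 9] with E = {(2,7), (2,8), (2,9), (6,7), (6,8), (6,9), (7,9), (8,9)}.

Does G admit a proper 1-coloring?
No, G is not 1-colorable

The clique on vertices [2, 8, 9] has size 3 > 1, so it alone needs 3 colors.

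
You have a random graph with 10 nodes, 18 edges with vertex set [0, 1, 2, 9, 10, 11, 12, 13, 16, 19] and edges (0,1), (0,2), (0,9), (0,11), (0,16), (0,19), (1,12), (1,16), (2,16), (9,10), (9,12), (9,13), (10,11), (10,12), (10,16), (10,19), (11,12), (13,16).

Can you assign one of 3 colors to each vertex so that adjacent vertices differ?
A valid 3-coloring: color 1: [0, 10, 13]; color 2: [12, 16, 19]; color 3: [1, 2, 9, 11].
(χ(G) = 3 ≤ 3.)

Yes, G is 3-colorable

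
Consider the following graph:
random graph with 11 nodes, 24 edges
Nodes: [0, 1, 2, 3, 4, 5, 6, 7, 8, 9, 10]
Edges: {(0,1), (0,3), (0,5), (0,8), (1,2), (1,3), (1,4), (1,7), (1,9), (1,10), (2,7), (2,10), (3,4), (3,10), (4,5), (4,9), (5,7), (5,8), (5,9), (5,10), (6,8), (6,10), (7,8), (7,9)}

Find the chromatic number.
Clique number ω(G) = 3 (lower bound: χ ≥ ω).
The clique on [0, 5, 8] has size 3, forcing χ ≥ 3, and the coloring below uses 3 colors, so χ(G) = 3.
A valid 3-coloring: color 1: [1, 5, 6]; color 2: [0, 4, 7, 10]; color 3: [2, 3, 8, 9].

χ(G) = 3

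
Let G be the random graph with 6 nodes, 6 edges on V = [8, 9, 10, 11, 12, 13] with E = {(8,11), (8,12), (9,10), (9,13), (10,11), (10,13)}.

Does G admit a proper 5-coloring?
Yes, G is 5-colorable

A valid 5-coloring: color 1: [8, 10]; color 2: [11, 12, 13]; color 3: [9].
(χ(G) = 3 ≤ 5.)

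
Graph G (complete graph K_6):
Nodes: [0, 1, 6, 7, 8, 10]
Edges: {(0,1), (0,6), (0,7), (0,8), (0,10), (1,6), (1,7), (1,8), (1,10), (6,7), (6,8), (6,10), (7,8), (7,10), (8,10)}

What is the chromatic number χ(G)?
Clique number ω(G) = 6 (lower bound: χ ≥ ω).
The clique on [0, 1, 6, 7, 8, 10] has size 6, forcing χ ≥ 6, and the coloring below uses 6 colors, so χ(G) = 6.
A valid 6-coloring: color 1: [10]; color 2: [8]; color 3: [7]; color 4: [6]; color 5: [0]; color 6: [1].

χ(G) = 6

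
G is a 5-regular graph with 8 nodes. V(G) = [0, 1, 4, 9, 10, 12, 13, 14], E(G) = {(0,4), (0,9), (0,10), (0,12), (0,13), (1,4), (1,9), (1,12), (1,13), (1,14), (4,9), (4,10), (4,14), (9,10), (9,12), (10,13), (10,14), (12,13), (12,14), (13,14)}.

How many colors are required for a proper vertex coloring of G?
Clique number ω(G) = 4 (lower bound: χ ≥ ω).
The clique on [0, 4, 9, 10] has size 4, forcing χ ≥ 4, and the coloring below uses 4 colors, so χ(G) = 4.
A valid 4-coloring: color 1: [0, 14]; color 2: [9, 13]; color 3: [1, 10]; color 4: [4, 12].

χ(G) = 4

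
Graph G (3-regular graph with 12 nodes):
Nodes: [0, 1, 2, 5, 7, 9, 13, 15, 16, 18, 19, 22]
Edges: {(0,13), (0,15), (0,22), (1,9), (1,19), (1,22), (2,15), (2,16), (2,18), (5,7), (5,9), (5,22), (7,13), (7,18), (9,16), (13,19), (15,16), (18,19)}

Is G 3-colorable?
Yes, G is 3-colorable

A valid 3-coloring: color 1: [0, 1, 7, 16]; color 2: [9, 13, 15, 18, 22]; color 3: [2, 5, 19].
(χ(G) = 3 ≤ 3.)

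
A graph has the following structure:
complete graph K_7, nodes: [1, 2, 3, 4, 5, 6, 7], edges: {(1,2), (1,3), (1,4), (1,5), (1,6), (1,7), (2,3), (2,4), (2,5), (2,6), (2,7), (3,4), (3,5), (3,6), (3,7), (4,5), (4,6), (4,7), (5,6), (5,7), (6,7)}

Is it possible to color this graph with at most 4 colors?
The clique on vertices [1, 2, 3, 4, 5, 6, 7] has size 7 > 4, so it alone needs 7 colors.

No, G is not 4-colorable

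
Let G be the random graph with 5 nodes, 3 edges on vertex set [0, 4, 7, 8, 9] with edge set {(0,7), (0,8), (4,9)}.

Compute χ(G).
χ(G) = 2

Clique number ω(G) = 2 (lower bound: χ ≥ ω).
The graph is bipartite (no odd cycle), so 2 colors suffice: χ(G) = 2.
A valid 2-coloring: color 1: [0, 9]; color 2: [4, 7, 8].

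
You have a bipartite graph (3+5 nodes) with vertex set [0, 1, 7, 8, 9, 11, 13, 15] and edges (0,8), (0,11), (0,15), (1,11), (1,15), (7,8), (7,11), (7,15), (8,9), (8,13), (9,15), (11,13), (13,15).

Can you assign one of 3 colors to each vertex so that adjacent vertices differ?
A valid 3-coloring: color 1: [8, 11, 15]; color 2: [0, 1, 7, 9, 13].
(χ(G) = 2 ≤ 3.)

Yes, G is 3-colorable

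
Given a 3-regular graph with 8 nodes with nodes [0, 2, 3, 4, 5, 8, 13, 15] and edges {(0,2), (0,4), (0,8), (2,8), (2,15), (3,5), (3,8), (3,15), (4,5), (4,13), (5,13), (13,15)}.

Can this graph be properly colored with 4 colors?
A valid 4-coloring: color 1: [0, 5, 15]; color 2: [2, 3, 13]; color 3: [4, 8].
(χ(G) = 3 ≤ 4.)

Yes, G is 4-colorable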